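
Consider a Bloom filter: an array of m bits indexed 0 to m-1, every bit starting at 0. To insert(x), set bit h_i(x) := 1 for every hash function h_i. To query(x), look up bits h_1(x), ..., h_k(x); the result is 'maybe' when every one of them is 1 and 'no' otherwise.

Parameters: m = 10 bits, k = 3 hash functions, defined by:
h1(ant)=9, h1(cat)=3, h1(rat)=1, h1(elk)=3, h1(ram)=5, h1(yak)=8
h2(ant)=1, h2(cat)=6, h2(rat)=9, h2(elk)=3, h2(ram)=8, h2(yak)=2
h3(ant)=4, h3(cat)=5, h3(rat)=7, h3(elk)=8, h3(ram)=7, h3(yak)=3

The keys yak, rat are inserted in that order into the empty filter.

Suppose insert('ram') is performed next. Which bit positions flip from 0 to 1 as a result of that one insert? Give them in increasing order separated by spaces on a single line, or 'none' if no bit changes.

Start: bits=0000000000
After insert 'yak': sets bits 2 3 8 -> bits=0011000010
After insert 'rat': sets bits 1 7 9 -> bits=0111000111
insert 'ram' would touch bits 5 7 8; currently bit5=0, bit7=1, bit8=1
Bits that are 0 among those (would change 0->1): 5

Answer: 5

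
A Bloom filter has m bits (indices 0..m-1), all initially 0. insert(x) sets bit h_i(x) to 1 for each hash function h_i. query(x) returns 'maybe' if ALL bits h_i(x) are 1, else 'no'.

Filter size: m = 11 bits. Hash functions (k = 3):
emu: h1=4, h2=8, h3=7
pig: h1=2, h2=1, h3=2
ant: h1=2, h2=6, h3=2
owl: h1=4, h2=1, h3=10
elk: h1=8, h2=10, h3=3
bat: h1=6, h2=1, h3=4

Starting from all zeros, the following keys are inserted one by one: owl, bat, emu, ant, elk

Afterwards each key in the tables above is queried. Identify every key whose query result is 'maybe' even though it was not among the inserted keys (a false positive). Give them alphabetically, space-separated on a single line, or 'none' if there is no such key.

Start: bits=00000000000
After insert 'owl': sets bits 1 4 10 -> bits=01001000001
After insert 'bat': sets bits 1 4 6 -> bits=01001010001
After insert 'emu': sets bits 4 7 8 -> bits=01001011101
After insert 'ant': sets bits 2 6 -> bits=01101011101
After insert 'elk': sets bits 3 8 10 -> bits=01111011101
Not inserted: pig — query each against bits=01111011101:
query pig: checks bit1=1, bit2=1 (all 1) -> maybe => FALSE POSITIVE
False positives (alphabetical): pig

Answer: pig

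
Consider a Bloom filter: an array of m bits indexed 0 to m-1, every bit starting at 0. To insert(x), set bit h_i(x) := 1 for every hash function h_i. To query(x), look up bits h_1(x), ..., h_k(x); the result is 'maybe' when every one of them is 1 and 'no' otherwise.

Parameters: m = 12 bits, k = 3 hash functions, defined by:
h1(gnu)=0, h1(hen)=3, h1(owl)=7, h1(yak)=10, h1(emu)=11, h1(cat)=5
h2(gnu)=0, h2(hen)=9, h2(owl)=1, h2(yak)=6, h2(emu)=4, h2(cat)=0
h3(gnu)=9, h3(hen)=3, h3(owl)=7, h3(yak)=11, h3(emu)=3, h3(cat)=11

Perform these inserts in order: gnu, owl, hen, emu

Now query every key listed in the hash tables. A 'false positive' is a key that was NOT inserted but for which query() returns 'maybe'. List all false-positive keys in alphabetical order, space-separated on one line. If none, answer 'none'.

Start: bits=000000000000
After insert 'gnu': sets bits 0 9 -> bits=100000000100
After insert 'owl': sets bits 1 7 -> bits=110000010100
After insert 'hen': sets bits 3 9 -> bits=110100010100
After insert 'emu': sets bits 3 4 11 -> bits=110110010101
Not inserted: cat yak — query each against bits=110110010101:
query cat: checks bit0=1, bit5=0, bit11=1 (has a 0) -> no => not a false positive
query yak: checks bit6=0, bit10=0, bit11=1 (has a 0) -> no => not a false positive
False positives (alphabetical): none

Answer: none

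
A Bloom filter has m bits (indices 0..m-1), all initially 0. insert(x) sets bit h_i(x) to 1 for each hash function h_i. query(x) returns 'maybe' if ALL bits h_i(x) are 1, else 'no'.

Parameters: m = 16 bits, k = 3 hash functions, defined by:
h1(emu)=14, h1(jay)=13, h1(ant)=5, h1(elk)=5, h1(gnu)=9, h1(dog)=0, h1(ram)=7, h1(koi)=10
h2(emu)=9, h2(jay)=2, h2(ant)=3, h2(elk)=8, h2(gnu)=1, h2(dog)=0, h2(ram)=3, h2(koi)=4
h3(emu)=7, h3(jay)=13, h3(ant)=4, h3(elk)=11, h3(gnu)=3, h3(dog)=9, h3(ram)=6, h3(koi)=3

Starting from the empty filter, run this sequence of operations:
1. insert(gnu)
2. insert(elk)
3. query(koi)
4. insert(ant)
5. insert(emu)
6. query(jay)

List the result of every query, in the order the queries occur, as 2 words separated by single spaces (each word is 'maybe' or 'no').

Start: bits=0000000000000000
Op 1: insert gnu -> sets bits 1 3 9 -> bits=0101000001000000
Op 2: insert elk -> sets bits 5 8 11 -> bits=0101010011010000
Op 3: query koi -> checks bit3=1, bit4=0, bit10=0 (has a 0) -> no
Op 4: insert ant -> sets bits 3 4 5 -> bits=0101110011010000
Op 5: insert emu -> sets bits 7 9 14 -> bits=0101110111010010
Op 6: query jay -> checks bit2=0, bit13=0 (has a 0) -> no
Query results in order: no no

Answer: no no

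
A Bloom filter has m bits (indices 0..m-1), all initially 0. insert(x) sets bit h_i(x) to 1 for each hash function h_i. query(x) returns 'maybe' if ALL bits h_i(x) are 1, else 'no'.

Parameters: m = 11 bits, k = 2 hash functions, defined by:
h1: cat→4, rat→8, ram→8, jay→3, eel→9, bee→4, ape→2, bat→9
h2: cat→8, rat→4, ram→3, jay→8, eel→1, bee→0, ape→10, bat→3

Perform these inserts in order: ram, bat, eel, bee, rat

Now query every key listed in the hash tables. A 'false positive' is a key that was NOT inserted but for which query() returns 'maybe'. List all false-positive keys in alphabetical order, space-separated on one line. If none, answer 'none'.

Answer: cat jay

Derivation:
Start: bits=00000000000
After insert 'ram': sets bits 3 8 -> bits=00010000100
After insert 'bat': sets bits 3 9 -> bits=00010000110
After insert 'eel': sets bits 1 9 -> bits=01010000110
After insert 'bee': sets bits 0 4 -> bits=11011000110
After insert 'rat': sets bits 4 8 -> bits=11011000110
Not inserted: ape cat jay — query each against bits=11011000110:
query ape: checks bit2=0, bit10=0 (has a 0) -> no => not a false positive
query cat: checks bit4=1, bit8=1 (all 1) -> maybe => FALSE POSITIVE
query jay: checks bit3=1, bit8=1 (all 1) -> maybe => FALSE POSITIVE
False positives (alphabetical): cat jay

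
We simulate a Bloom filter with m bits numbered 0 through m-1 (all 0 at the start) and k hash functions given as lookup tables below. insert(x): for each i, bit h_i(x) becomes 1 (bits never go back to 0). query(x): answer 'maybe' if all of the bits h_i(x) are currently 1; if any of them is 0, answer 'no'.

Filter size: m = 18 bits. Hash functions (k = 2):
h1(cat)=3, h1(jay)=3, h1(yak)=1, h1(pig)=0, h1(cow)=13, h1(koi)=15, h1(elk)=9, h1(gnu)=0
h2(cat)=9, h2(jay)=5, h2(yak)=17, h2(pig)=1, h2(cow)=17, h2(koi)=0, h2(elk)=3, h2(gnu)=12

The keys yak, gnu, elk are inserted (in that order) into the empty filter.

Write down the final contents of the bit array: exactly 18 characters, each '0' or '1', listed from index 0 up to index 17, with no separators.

Answer: 110100000100100001

Derivation:
Start: bits=000000000000000000
After insert 'yak': sets bits 1 17 -> bits=010000000000000001
After insert 'gnu': sets bits 0 12 -> bits=110000000000100001
After insert 'elk': sets bits 3 9 -> bits=110100000100100001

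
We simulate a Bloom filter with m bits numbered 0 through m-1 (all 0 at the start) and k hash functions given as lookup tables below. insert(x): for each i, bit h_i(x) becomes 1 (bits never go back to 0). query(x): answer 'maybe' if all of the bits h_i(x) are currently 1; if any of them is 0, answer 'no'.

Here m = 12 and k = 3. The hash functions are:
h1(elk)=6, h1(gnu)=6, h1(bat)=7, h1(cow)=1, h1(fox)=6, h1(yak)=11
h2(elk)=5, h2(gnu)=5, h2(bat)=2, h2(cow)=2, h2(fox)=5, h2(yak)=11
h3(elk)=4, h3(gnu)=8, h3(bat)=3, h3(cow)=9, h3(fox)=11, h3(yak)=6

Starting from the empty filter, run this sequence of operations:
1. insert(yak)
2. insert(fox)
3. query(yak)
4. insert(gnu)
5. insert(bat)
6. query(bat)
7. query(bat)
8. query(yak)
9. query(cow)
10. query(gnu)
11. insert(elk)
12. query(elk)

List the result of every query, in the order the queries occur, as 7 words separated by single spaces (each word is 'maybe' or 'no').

Answer: maybe maybe maybe maybe no maybe maybe

Derivation:
Start: bits=000000000000
Op 1: insert yak -> sets bits 6 11 -> bits=000000100001
Op 2: insert fox -> sets bits 5 6 11 -> bits=000001100001
Op 3: query yak -> checks bit6=1, bit11=1 (all 1) -> maybe
Op 4: insert gnu -> sets bits 5 6 8 -> bits=000001101001
Op 5: insert bat -> sets bits 2 3 7 -> bits=001101111001
Op 6: query bat -> checks bit2=1, bit3=1, bit7=1 (all 1) -> maybe
Op 7: query bat -> checks bit2=1, bit3=1, bit7=1 (all 1) -> maybe
Op 8: query yak -> checks bit6=1, bit11=1 (all 1) -> maybe
Op 9: query cow -> checks bit1=0, bit2=1, bit9=0 (has a 0) -> no
Op 10: query gnu -> checks bit5=1, bit6=1, bit8=1 (all 1) -> maybe
Op 11: insert elk -> sets bits 4 5 6 -> bits=001111111001
Op 12: query elk -> checks bit4=1, bit5=1, bit6=1 (all 1) -> maybe
Query results in order: maybe maybe maybe maybe no maybe maybe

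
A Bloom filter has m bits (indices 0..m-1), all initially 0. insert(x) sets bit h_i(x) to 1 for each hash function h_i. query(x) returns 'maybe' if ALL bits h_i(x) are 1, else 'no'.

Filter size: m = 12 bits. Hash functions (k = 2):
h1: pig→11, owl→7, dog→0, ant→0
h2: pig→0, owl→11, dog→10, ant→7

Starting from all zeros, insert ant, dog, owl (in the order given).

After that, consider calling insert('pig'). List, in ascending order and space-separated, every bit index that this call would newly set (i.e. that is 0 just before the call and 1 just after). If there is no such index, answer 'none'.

Start: bits=000000000000
After insert 'ant': sets bits 0 7 -> bits=100000010000
After insert 'dog': sets bits 0 10 -> bits=100000010010
After insert 'owl': sets bits 7 11 -> bits=100000010011
insert 'pig' would touch bits 0 11; currently bit0=1, bit11=1
Bits that are 0 among those (would change 0->1): none

Answer: none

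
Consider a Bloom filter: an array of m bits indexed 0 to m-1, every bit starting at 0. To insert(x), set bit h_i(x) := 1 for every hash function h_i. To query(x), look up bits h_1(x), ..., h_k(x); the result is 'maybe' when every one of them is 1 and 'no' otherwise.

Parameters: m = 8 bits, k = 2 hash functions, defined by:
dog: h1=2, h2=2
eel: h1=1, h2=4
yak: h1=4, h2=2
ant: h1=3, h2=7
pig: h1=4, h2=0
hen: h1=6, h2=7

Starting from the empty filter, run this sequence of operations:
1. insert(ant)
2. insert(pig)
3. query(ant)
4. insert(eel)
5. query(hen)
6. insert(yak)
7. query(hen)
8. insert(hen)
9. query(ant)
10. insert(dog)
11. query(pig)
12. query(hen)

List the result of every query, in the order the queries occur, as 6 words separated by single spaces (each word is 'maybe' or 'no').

Start: bits=00000000
Op 1: insert ant -> sets bits 3 7 -> bits=00010001
Op 2: insert pig -> sets bits 0 4 -> bits=10011001
Op 3: query ant -> checks bit3=1, bit7=1 (all 1) -> maybe
Op 4: insert eel -> sets bits 1 4 -> bits=11011001
Op 5: query hen -> checks bit6=0, bit7=1 (has a 0) -> no
Op 6: insert yak -> sets bits 2 4 -> bits=11111001
Op 7: query hen -> checks bit6=0, bit7=1 (has a 0) -> no
Op 8: insert hen -> sets bits 6 7 -> bits=11111011
Op 9: query ant -> checks bit3=1, bit7=1 (all 1) -> maybe
Op 10: insert dog -> sets bits 2 -> bits=11111011
Op 11: query pig -> checks bit0=1, bit4=1 (all 1) -> maybe
Op 12: query hen -> checks bit6=1, bit7=1 (all 1) -> maybe
Query results in order: maybe no no maybe maybe maybe

Answer: maybe no no maybe maybe maybe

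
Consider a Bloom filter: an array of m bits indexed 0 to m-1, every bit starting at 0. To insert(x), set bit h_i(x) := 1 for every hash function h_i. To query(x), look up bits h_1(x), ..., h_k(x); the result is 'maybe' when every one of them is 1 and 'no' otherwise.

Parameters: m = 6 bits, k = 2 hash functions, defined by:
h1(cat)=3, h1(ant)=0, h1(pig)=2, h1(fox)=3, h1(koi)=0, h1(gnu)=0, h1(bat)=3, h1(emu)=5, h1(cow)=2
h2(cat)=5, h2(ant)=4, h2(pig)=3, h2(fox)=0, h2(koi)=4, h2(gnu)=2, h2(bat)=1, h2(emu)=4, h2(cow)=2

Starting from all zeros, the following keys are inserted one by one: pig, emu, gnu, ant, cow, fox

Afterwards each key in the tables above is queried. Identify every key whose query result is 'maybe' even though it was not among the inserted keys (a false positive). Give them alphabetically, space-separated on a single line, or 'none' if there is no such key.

Start: bits=000000
After insert 'pig': sets bits 2 3 -> bits=001100
After insert 'emu': sets bits 4 5 -> bits=001111
After insert 'gnu': sets bits 0 2 -> bits=101111
After insert 'ant': sets bits 0 4 -> bits=101111
After insert 'cow': sets bits 2 -> bits=101111
After insert 'fox': sets bits 0 3 -> bits=101111
Not inserted: bat cat koi — query each against bits=101111:
query bat: checks bit1=0, bit3=1 (has a 0) -> no => not a false positive
query cat: checks bit3=1, bit5=1 (all 1) -> maybe => FALSE POSITIVE
query koi: checks bit0=1, bit4=1 (all 1) -> maybe => FALSE POSITIVE
False positives (alphabetical): cat koi

Answer: cat koi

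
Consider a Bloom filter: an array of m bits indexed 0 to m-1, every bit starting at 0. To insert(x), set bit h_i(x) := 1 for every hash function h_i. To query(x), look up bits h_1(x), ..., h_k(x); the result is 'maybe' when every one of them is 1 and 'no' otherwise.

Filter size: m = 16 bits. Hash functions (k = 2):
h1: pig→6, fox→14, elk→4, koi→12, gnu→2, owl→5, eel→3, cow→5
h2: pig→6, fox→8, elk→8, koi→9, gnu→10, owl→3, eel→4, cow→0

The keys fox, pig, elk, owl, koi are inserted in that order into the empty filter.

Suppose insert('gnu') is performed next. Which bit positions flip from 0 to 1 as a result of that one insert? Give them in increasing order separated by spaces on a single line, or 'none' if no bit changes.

Start: bits=0000000000000000
After insert 'fox': sets bits 8 14 -> bits=0000000010000010
After insert 'pig': sets bits 6 -> bits=0000001010000010
After insert 'elk': sets bits 4 8 -> bits=0000101010000010
After insert 'owl': sets bits 3 5 -> bits=0001111010000010
After insert 'koi': sets bits 9 12 -> bits=0001111011001010
insert 'gnu' would touch bits 2 10; currently bit2=0, bit10=0
Bits that are 0 among those (would change 0->1): 2 10

Answer: 2 10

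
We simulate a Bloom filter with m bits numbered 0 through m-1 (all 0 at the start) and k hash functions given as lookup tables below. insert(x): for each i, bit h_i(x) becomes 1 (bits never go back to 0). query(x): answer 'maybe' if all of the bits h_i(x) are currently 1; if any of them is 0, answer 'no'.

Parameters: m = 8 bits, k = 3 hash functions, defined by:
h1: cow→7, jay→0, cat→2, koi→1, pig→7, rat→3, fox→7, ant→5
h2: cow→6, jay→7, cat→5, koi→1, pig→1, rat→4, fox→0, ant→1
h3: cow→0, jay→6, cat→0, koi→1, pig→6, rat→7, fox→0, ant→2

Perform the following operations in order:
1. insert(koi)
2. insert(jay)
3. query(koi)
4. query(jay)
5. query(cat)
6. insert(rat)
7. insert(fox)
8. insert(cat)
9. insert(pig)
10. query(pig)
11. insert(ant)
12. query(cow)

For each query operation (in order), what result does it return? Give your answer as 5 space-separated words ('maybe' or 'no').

Answer: maybe maybe no maybe maybe

Derivation:
Start: bits=00000000
Op 1: insert koi -> sets bits 1 -> bits=01000000
Op 2: insert jay -> sets bits 0 6 7 -> bits=11000011
Op 3: query koi -> checks bit1=1 (all 1) -> maybe
Op 4: query jay -> checks bit0=1, bit6=1, bit7=1 (all 1) -> maybe
Op 5: query cat -> checks bit0=1, bit2=0, bit5=0 (has a 0) -> no
Op 6: insert rat -> sets bits 3 4 7 -> bits=11011011
Op 7: insert fox -> sets bits 0 7 -> bits=11011011
Op 8: insert cat -> sets bits 0 2 5 -> bits=11111111
Op 9: insert pig -> sets bits 1 6 7 -> bits=11111111
Op 10: query pig -> checks bit1=1, bit6=1, bit7=1 (all 1) -> maybe
Op 11: insert ant -> sets bits 1 2 5 -> bits=11111111
Op 12: query cow -> checks bit0=1, bit6=1, bit7=1 (all 1) -> maybe
Query results in order: maybe maybe no maybe maybe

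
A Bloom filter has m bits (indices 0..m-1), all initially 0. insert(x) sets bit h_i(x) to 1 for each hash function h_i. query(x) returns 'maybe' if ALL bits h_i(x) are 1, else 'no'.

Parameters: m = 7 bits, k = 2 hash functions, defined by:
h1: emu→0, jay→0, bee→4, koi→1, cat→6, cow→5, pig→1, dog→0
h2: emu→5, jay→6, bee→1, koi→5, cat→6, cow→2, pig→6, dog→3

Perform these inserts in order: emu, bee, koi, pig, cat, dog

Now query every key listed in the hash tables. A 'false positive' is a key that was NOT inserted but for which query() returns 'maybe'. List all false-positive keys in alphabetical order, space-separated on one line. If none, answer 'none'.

Answer: jay

Derivation:
Start: bits=0000000
After insert 'emu': sets bits 0 5 -> bits=1000010
After insert 'bee': sets bits 1 4 -> bits=1100110
After insert 'koi': sets bits 1 5 -> bits=1100110
After insert 'pig': sets bits 1 6 -> bits=1100111
After insert 'cat': sets bits 6 -> bits=1100111
After insert 'dog': sets bits 0 3 -> bits=1101111
Not inserted: cow jay — query each against bits=1101111:
query cow: checks bit2=0, bit5=1 (has a 0) -> no => not a false positive
query jay: checks bit0=1, bit6=1 (all 1) -> maybe => FALSE POSITIVE
False positives (alphabetical): jay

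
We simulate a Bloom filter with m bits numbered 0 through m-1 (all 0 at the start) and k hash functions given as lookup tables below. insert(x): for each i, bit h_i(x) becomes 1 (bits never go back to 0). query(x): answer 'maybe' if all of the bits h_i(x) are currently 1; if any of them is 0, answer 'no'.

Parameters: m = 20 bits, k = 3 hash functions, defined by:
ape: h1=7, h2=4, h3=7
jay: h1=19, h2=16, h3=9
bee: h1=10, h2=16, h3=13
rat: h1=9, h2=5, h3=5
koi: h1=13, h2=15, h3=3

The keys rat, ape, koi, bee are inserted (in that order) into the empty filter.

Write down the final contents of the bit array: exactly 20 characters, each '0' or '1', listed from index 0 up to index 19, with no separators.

Answer: 00011101011001011000

Derivation:
Start: bits=00000000000000000000
After insert 'rat': sets bits 5 9 -> bits=00000100010000000000
After insert 'ape': sets bits 4 7 -> bits=00001101010000000000
After insert 'koi': sets bits 3 13 15 -> bits=00011101010001010000
After insert 'bee': sets bits 10 13 16 -> bits=00011101011001011000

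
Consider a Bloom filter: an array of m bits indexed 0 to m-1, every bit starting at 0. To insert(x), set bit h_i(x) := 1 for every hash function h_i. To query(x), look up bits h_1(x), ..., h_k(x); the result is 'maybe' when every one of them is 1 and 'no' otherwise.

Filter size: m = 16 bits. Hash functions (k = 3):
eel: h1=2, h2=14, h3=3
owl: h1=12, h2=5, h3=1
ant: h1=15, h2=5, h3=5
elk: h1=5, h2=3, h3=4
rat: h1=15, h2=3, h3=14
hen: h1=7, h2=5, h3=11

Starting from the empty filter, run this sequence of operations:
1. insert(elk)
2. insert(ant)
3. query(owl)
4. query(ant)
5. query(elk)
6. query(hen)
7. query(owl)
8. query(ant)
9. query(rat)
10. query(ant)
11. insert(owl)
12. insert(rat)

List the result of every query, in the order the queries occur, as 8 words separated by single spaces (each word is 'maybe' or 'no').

Answer: no maybe maybe no no maybe no maybe

Derivation:
Start: bits=0000000000000000
Op 1: insert elk -> sets bits 3 4 5 -> bits=0001110000000000
Op 2: insert ant -> sets bits 5 15 -> bits=0001110000000001
Op 3: query owl -> checks bit1=0, bit5=1, bit12=0 (has a 0) -> no
Op 4: query ant -> checks bit5=1, bit15=1 (all 1) -> maybe
Op 5: query elk -> checks bit3=1, bit4=1, bit5=1 (all 1) -> maybe
Op 6: query hen -> checks bit5=1, bit7=0, bit11=0 (has a 0) -> no
Op 7: query owl -> checks bit1=0, bit5=1, bit12=0 (has a 0) -> no
Op 8: query ant -> checks bit5=1, bit15=1 (all 1) -> maybe
Op 9: query rat -> checks bit3=1, bit14=0, bit15=1 (has a 0) -> no
Op 10: query ant -> checks bit5=1, bit15=1 (all 1) -> maybe
Op 11: insert owl -> sets bits 1 5 12 -> bits=0101110000001001
Op 12: insert rat -> sets bits 3 14 15 -> bits=0101110000001011
Query results in order: no maybe maybe no no maybe no maybe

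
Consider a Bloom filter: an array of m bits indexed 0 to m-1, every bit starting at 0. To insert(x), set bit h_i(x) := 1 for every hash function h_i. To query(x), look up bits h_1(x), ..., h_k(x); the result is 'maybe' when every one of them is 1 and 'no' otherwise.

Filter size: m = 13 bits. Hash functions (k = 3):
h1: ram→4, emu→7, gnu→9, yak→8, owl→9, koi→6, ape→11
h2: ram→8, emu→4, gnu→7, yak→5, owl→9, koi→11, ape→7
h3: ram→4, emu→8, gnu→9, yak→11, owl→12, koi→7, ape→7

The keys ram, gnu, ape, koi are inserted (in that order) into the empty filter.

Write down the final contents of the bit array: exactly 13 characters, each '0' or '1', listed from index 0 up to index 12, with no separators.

Answer: 0000101111010

Derivation:
Start: bits=0000000000000
After insert 'ram': sets bits 4 8 -> bits=0000100010000
After insert 'gnu': sets bits 7 9 -> bits=0000100111000
After insert 'ape': sets bits 7 11 -> bits=0000100111010
After insert 'koi': sets bits 6 7 11 -> bits=0000101111010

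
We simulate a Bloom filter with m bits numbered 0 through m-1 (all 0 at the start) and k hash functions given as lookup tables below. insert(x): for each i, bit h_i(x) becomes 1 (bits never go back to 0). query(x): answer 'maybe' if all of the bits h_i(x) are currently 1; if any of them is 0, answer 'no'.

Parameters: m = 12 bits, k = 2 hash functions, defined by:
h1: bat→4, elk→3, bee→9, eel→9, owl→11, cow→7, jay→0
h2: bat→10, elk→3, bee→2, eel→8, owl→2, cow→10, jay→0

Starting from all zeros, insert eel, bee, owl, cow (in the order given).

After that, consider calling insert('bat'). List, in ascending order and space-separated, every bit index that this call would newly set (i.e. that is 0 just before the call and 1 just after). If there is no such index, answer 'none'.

Start: bits=000000000000
After insert 'eel': sets bits 8 9 -> bits=000000001100
After insert 'bee': sets bits 2 9 -> bits=001000001100
After insert 'owl': sets bits 2 11 -> bits=001000001101
After insert 'cow': sets bits 7 10 -> bits=001000011111
insert 'bat' would touch bits 4 10; currently bit4=0, bit10=1
Bits that are 0 among those (would change 0->1): 4

Answer: 4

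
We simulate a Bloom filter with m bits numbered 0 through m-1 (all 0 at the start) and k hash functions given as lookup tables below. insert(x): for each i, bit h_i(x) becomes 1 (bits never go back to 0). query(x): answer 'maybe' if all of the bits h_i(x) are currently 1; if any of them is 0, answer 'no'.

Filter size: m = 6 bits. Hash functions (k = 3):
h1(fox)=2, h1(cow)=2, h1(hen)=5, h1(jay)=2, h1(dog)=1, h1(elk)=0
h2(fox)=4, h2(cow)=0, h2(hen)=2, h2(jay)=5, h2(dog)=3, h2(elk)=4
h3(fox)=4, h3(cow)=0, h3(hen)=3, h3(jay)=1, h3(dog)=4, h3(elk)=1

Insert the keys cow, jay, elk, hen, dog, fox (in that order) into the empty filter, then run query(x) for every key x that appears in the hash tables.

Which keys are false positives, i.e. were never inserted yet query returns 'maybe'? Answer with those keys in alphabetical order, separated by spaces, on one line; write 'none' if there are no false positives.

Start: bits=000000
After insert 'cow': sets bits 0 2 -> bits=101000
After insert 'jay': sets bits 1 2 5 -> bits=111001
After insert 'elk': sets bits 0 1 4 -> bits=111011
After insert 'hen': sets bits 2 3 5 -> bits=111111
After insert 'dog': sets bits 1 3 4 -> bits=111111
After insert 'fox': sets bits 2 4 -> bits=111111
Not inserted: (none) — query each against bits=111111:
False positives (alphabetical): none

Answer: none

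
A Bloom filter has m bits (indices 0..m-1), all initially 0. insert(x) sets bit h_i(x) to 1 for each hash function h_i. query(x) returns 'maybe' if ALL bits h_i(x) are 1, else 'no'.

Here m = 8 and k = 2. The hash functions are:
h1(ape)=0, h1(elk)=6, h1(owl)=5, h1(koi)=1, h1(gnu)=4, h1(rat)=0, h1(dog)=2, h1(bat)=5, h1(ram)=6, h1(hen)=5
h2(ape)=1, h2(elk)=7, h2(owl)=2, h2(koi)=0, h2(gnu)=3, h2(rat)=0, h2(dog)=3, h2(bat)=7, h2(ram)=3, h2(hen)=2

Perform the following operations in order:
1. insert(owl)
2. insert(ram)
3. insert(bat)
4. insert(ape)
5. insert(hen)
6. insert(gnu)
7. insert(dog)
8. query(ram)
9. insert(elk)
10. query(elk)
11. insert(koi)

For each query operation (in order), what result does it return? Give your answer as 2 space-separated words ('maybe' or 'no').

Answer: maybe maybe

Derivation:
Start: bits=00000000
Op 1: insert owl -> sets bits 2 5 -> bits=00100100
Op 2: insert ram -> sets bits 3 6 -> bits=00110110
Op 3: insert bat -> sets bits 5 7 -> bits=00110111
Op 4: insert ape -> sets bits 0 1 -> bits=11110111
Op 5: insert hen -> sets bits 2 5 -> bits=11110111
Op 6: insert gnu -> sets bits 3 4 -> bits=11111111
Op 7: insert dog -> sets bits 2 3 -> bits=11111111
Op 8: query ram -> checks bit3=1, bit6=1 (all 1) -> maybe
Op 9: insert elk -> sets bits 6 7 -> bits=11111111
Op 10: query elk -> checks bit6=1, bit7=1 (all 1) -> maybe
Op 11: insert koi -> sets bits 0 1 -> bits=11111111
Query results in order: maybe maybe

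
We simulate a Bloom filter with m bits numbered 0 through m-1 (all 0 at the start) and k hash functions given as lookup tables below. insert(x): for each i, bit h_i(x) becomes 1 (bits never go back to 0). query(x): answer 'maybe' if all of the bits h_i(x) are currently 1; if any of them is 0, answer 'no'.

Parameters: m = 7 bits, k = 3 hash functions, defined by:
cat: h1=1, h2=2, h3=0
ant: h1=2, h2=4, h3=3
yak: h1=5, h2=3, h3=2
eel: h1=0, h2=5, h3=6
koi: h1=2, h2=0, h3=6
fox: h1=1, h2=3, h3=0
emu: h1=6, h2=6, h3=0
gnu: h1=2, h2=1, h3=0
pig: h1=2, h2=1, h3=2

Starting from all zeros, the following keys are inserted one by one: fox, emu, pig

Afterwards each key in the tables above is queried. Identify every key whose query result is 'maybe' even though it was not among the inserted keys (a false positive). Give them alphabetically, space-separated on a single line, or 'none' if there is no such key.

Start: bits=0000000
After insert 'fox': sets bits 0 1 3 -> bits=1101000
After insert 'emu': sets bits 0 6 -> bits=1101001
After insert 'pig': sets bits 1 2 -> bits=1111001
Not inserted: ant cat eel gnu koi yak — query each against bits=1111001:
query ant: checks bit2=1, bit3=1, bit4=0 (has a 0) -> no => not a false positive
query cat: checks bit0=1, bit1=1, bit2=1 (all 1) -> maybe => FALSE POSITIVE
query eel: checks bit0=1, bit5=0, bit6=1 (has a 0) -> no => not a false positive
query gnu: checks bit0=1, bit1=1, bit2=1 (all 1) -> maybe => FALSE POSITIVE
query koi: checks bit0=1, bit2=1, bit6=1 (all 1) -> maybe => FALSE POSITIVE
query yak: checks bit2=1, bit3=1, bit5=0 (has a 0) -> no => not a false positive
False positives (alphabetical): cat gnu koi

Answer: cat gnu koi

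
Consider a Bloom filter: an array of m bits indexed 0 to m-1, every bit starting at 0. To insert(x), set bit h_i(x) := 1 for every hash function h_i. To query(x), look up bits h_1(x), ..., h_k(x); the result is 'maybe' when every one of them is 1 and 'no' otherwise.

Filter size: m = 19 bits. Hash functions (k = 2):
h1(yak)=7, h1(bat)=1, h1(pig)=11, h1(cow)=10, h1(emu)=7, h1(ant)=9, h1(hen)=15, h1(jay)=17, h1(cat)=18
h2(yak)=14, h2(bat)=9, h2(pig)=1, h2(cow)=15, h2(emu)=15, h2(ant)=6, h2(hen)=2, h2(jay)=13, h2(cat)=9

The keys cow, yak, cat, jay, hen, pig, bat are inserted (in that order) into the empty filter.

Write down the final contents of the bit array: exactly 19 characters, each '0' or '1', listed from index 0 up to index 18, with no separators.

Start: bits=0000000000000000000
After insert 'cow': sets bits 10 15 -> bits=0000000000100001000
After insert 'yak': sets bits 7 14 -> bits=0000000100100011000
After insert 'cat': sets bits 9 18 -> bits=0000000101100011001
After insert 'jay': sets bits 13 17 -> bits=0000000101100111011
After insert 'hen': sets bits 2 15 -> bits=0010000101100111011
After insert 'pig': sets bits 1 11 -> bits=0110000101110111011
After insert 'bat': sets bits 1 9 -> bits=0110000101110111011

Answer: 0110000101110111011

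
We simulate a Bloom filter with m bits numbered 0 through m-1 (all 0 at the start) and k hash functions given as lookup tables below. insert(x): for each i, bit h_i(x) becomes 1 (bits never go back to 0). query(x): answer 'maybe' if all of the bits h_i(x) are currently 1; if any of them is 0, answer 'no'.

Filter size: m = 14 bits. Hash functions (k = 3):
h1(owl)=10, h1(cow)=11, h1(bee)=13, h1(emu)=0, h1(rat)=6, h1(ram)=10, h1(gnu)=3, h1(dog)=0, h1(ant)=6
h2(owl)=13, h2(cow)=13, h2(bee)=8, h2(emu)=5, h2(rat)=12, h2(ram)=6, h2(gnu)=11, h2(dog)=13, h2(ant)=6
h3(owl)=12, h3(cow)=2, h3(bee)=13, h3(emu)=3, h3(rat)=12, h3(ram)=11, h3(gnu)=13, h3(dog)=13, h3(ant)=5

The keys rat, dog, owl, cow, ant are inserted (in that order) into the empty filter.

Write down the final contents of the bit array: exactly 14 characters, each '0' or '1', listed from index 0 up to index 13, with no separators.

Answer: 10100110001111

Derivation:
Start: bits=00000000000000
After insert 'rat': sets bits 6 12 -> bits=00000010000010
After insert 'dog': sets bits 0 13 -> bits=10000010000011
After insert 'owl': sets bits 10 12 13 -> bits=10000010001011
After insert 'cow': sets bits 2 11 13 -> bits=10100010001111
After insert 'ant': sets bits 5 6 -> bits=10100110001111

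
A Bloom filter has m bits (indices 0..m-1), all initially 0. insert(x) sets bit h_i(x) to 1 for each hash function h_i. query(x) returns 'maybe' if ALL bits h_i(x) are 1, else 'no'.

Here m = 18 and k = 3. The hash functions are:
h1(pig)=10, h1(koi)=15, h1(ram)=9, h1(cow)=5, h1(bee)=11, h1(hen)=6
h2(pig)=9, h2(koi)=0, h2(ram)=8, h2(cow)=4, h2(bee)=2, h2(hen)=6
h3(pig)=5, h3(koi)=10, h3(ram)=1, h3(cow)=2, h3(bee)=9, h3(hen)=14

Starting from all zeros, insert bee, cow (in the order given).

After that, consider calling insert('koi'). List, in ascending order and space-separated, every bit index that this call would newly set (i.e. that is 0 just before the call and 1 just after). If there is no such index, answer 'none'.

Start: bits=000000000000000000
After insert 'bee': sets bits 2 9 11 -> bits=001000000101000000
After insert 'cow': sets bits 2 4 5 -> bits=001011000101000000
insert 'koi' would touch bits 0 10 15; currently bit0=0, bit10=0, bit15=0
Bits that are 0 among those (would change 0->1): 0 10 15

Answer: 0 10 15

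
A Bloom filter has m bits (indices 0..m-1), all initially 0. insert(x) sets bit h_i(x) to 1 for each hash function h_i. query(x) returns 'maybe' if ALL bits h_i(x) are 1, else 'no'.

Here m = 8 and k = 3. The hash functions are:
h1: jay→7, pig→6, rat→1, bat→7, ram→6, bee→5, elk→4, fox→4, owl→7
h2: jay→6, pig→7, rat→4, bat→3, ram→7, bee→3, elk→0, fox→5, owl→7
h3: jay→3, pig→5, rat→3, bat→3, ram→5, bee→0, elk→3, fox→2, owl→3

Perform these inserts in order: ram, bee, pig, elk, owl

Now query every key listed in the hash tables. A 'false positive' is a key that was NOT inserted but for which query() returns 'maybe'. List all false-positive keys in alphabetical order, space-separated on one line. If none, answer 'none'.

Answer: bat jay

Derivation:
Start: bits=00000000
After insert 'ram': sets bits 5 6 7 -> bits=00000111
After insert 'bee': sets bits 0 3 5 -> bits=10010111
After insert 'pig': sets bits 5 6 7 -> bits=10010111
After insert 'elk': sets bits 0 3 4 -> bits=10011111
After insert 'owl': sets bits 3 7 -> bits=10011111
Not inserted: bat fox jay rat — query each against bits=10011111:
query bat: checks bit3=1, bit7=1 (all 1) -> maybe => FALSE POSITIVE
query fox: checks bit2=0, bit4=1, bit5=1 (has a 0) -> no => not a false positive
query jay: checks bit3=1, bit6=1, bit7=1 (all 1) -> maybe => FALSE POSITIVE
query rat: checks bit1=0, bit3=1, bit4=1 (has a 0) -> no => not a false positive
False positives (alphabetical): bat jay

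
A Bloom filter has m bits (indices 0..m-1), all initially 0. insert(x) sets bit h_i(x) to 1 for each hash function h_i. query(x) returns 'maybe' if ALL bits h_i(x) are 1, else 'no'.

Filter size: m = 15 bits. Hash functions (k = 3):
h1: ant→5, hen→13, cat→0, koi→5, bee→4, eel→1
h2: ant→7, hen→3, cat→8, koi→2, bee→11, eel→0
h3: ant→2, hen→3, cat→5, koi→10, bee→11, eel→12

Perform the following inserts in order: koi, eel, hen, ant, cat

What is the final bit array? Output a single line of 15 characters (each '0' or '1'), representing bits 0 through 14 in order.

Answer: 111101011010110

Derivation:
Start: bits=000000000000000
After insert 'koi': sets bits 2 5 10 -> bits=001001000010000
After insert 'eel': sets bits 0 1 12 -> bits=111001000010100
After insert 'hen': sets bits 3 13 -> bits=111101000010110
After insert 'ant': sets bits 2 5 7 -> bits=111101010010110
After insert 'cat': sets bits 0 5 8 -> bits=111101011010110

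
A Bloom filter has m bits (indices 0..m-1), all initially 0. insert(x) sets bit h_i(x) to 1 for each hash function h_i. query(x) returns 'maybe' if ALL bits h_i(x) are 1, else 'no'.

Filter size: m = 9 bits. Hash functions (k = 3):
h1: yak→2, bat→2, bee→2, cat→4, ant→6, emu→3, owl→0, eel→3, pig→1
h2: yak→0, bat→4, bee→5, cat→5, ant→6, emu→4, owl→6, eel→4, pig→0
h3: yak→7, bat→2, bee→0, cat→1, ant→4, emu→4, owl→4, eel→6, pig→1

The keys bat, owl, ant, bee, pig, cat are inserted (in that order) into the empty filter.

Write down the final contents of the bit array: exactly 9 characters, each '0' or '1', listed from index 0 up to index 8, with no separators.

Start: bits=000000000
After insert 'bat': sets bits 2 4 -> bits=001010000
After insert 'owl': sets bits 0 4 6 -> bits=101010100
After insert 'ant': sets bits 4 6 -> bits=101010100
After insert 'bee': sets bits 0 2 5 -> bits=101011100
After insert 'pig': sets bits 0 1 -> bits=111011100
After insert 'cat': sets bits 1 4 5 -> bits=111011100

Answer: 111011100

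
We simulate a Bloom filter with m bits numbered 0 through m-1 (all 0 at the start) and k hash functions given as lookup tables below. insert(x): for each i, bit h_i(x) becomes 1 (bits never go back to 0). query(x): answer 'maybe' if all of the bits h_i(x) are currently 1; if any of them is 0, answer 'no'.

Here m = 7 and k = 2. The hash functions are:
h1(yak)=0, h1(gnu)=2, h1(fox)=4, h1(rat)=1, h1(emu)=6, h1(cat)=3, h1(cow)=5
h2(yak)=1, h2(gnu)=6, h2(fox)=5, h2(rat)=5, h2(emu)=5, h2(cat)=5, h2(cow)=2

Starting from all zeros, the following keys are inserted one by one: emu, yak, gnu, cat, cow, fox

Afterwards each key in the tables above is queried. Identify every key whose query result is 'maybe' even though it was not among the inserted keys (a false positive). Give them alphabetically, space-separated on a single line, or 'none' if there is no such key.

Start: bits=0000000
After insert 'emu': sets bits 5 6 -> bits=0000011
After insert 'yak': sets bits 0 1 -> bits=1100011
After insert 'gnu': sets bits 2 6 -> bits=1110011
After insert 'cat': sets bits 3 5 -> bits=1111011
After insert 'cow': sets bits 2 5 -> bits=1111011
After insert 'fox': sets bits 4 5 -> bits=1111111
Not inserted: rat — query each against bits=1111111:
query rat: checks bit1=1, bit5=1 (all 1) -> maybe => FALSE POSITIVE
False positives (alphabetical): rat

Answer: rat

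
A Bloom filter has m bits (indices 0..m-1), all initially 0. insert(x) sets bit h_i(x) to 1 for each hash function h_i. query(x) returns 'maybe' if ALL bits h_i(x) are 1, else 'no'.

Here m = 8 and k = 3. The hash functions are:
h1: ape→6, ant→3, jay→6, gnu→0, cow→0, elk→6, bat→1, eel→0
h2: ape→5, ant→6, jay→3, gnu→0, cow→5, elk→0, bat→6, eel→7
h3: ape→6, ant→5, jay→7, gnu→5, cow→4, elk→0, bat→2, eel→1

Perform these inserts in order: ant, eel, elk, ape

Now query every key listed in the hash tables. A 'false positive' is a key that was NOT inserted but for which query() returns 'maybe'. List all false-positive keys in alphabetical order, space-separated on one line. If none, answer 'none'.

Start: bits=00000000
After insert 'ant': sets bits 3 5 6 -> bits=00010110
After insert 'eel': sets bits 0 1 7 -> bits=11010111
After insert 'elk': sets bits 0 6 -> bits=11010111
After insert 'ape': sets bits 5 6 -> bits=11010111
Not inserted: bat cow gnu jay — query each against bits=11010111:
query bat: checks bit1=1, bit2=0, bit6=1 (has a 0) -> no => not a false positive
query cow: checks bit0=1, bit4=0, bit5=1 (has a 0) -> no => not a false positive
query gnu: checks bit0=1, bit5=1 (all 1) -> maybe => FALSE POSITIVE
query jay: checks bit3=1, bit6=1, bit7=1 (all 1) -> maybe => FALSE POSITIVE
False positives (alphabetical): gnu jay

Answer: gnu jay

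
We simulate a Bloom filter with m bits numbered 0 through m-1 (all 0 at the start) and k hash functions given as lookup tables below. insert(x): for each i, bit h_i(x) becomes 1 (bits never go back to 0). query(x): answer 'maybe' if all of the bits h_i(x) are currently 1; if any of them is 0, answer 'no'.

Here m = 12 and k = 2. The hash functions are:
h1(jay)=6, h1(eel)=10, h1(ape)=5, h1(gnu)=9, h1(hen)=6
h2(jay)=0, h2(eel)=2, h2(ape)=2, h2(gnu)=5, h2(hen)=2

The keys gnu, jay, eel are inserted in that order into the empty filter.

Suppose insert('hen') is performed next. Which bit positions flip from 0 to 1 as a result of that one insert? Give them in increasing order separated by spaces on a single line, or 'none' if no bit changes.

Answer: none

Derivation:
Start: bits=000000000000
After insert 'gnu': sets bits 5 9 -> bits=000001000100
After insert 'jay': sets bits 0 6 -> bits=100001100100
After insert 'eel': sets bits 2 10 -> bits=101001100110
insert 'hen' would touch bits 2 6; currently bit2=1, bit6=1
Bits that are 0 among those (would change 0->1): none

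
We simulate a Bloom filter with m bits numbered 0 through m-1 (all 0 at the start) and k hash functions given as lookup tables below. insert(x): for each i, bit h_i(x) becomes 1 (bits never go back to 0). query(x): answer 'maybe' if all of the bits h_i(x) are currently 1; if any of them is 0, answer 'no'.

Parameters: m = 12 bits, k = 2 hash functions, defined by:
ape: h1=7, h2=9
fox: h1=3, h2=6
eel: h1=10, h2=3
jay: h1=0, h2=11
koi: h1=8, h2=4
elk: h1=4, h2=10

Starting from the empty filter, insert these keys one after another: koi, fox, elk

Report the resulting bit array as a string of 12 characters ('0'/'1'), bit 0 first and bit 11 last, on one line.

Start: bits=000000000000
After insert 'koi': sets bits 4 8 -> bits=000010001000
After insert 'fox': sets bits 3 6 -> bits=000110101000
After insert 'elk': sets bits 4 10 -> bits=000110101010

Answer: 000110101010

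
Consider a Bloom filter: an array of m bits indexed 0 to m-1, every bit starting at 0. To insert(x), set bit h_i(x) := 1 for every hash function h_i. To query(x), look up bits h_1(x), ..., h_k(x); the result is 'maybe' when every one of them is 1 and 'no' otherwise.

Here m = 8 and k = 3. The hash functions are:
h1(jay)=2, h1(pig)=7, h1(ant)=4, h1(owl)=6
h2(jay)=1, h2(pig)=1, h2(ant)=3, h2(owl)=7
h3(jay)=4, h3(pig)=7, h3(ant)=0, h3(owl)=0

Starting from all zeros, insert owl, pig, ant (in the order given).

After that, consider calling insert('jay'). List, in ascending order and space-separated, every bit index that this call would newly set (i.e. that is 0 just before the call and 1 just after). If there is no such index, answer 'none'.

Start: bits=00000000
After insert 'owl': sets bits 0 6 7 -> bits=10000011
After insert 'pig': sets bits 1 7 -> bits=11000011
After insert 'ant': sets bits 0 3 4 -> bits=11011011
insert 'jay' would touch bits 1 2 4; currently bit1=1, bit2=0, bit4=1
Bits that are 0 among those (would change 0->1): 2

Answer: 2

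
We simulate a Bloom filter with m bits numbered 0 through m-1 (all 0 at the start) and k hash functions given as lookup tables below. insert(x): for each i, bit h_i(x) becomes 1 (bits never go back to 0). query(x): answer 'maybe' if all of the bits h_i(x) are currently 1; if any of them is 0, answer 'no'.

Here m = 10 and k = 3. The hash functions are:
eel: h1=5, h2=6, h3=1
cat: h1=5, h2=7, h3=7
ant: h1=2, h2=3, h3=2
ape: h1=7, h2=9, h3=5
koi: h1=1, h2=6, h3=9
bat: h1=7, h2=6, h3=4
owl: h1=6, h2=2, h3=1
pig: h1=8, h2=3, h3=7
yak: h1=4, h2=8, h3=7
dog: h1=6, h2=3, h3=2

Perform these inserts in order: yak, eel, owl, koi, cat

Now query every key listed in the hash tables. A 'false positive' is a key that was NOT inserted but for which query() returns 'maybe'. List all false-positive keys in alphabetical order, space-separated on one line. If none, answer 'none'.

Start: bits=0000000000
After insert 'yak': sets bits 4 7 8 -> bits=0000100110
After insert 'eel': sets bits 1 5 6 -> bits=0100111110
After insert 'owl': sets bits 1 2 6 -> bits=0110111110
After insert 'koi': sets bits 1 6 9 -> bits=0110111111
After insert 'cat': sets bits 5 7 -> bits=0110111111
Not inserted: ant ape bat dog pig — query each against bits=0110111111:
query ant: checks bit2=1, bit3=0 (has a 0) -> no => not a false positive
query ape: checks bit5=1, bit7=1, bit9=1 (all 1) -> maybe => FALSE POSITIVE
query bat: checks bit4=1, bit6=1, bit7=1 (all 1) -> maybe => FALSE POSITIVE
query dog: checks bit2=1, bit3=0, bit6=1 (has a 0) -> no => not a false positive
query pig: checks bit3=0, bit7=1, bit8=1 (has a 0) -> no => not a false positive
False positives (alphabetical): ape bat

Answer: ape bat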